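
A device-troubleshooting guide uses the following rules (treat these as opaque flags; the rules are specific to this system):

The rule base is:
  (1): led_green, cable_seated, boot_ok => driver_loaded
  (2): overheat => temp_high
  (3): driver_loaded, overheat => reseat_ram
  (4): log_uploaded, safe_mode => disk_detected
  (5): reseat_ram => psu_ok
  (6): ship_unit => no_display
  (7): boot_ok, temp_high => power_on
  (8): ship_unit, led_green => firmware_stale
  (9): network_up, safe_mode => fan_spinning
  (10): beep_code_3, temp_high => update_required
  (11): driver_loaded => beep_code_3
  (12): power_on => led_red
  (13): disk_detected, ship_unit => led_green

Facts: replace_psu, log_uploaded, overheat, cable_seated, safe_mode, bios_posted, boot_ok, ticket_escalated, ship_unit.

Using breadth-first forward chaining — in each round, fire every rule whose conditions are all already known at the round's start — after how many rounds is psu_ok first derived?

Round 1 — (2), (4), (6), derive temp_high, disk_detected, no_display.
Round 2 — (7), (13), derive power_on, led_green.
Round 3 — (1), (8), (12), derive driver_loaded, firmware_stale, led_red.
Round 4 — (3), (11), derive reseat_ram, beep_code_3.
Round 5 — (5), (10), derive psu_ok, update_required.
psu_ok first appears in round 5.

5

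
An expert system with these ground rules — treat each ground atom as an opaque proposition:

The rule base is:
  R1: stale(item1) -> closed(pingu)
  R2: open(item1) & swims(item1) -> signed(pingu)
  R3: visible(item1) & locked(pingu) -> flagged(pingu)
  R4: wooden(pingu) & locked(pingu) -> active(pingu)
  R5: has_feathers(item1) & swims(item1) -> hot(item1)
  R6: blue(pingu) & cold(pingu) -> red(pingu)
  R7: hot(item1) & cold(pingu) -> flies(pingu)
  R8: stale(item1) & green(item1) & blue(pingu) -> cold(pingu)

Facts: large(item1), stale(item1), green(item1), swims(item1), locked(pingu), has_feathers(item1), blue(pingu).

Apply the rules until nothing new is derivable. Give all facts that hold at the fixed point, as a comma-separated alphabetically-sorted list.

blue(pingu), closed(pingu), cold(pingu), flies(pingu), green(item1), has_feathers(item1), hot(item1), large(item1), locked(pingu), red(pingu), stale(item1), swims(item1)

Round 1 — R1, R5, R8, derive closed(pingu), hot(item1), cold(pingu).
Round 2 — R6, R7, derive red(pingu), flies(pingu).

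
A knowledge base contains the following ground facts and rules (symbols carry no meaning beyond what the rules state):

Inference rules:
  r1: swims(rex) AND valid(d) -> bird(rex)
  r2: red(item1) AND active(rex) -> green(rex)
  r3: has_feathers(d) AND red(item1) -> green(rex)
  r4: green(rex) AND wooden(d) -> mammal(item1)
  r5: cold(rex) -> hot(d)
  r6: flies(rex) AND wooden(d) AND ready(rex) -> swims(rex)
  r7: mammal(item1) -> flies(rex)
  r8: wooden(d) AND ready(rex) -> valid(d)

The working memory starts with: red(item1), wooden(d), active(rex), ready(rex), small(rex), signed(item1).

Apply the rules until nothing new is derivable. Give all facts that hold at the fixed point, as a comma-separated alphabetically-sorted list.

active(rex), bird(rex), flies(rex), green(rex), mammal(item1), ready(rex), red(item1), signed(item1), small(rex), swims(rex), valid(d), wooden(d)

Round 1: r2 [red(item1) AND active(rex) -> green(rex)]; r8 [wooden(d) AND ready(rex) -> valid(d)]. New: green(rex), valid(d).
Round 2: r4 [green(rex) AND wooden(d) -> mammal(item1)]. New: mammal(item1).
Round 3: r7 [mammal(item1) -> flies(rex)]. New: flies(rex).
Round 4: r6 [flies(rex) AND wooden(d) AND ready(rex) -> swims(rex)]. New: swims(rex).
Round 5: r1 [swims(rex) AND valid(d) -> bird(rex)]. New: bird(rex).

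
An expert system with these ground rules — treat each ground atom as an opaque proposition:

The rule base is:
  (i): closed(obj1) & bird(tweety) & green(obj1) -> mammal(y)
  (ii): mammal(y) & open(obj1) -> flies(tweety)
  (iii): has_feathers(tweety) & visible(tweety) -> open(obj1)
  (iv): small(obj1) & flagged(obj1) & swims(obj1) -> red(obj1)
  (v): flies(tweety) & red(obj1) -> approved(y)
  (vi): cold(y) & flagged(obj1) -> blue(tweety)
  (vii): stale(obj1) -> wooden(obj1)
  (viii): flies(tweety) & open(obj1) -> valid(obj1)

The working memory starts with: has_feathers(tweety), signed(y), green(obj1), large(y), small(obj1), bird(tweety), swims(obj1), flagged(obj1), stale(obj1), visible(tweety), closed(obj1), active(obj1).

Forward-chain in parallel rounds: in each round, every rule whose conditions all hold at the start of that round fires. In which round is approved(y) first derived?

3

Round 1 — (i), (iii), (iv), (vii), derive mammal(y), open(obj1), red(obj1), wooden(obj1).
Round 2 — (ii), derive flies(tweety).
Round 3 — (v), (viii), derive approved(y), valid(obj1).
approved(y) first appears in round 3.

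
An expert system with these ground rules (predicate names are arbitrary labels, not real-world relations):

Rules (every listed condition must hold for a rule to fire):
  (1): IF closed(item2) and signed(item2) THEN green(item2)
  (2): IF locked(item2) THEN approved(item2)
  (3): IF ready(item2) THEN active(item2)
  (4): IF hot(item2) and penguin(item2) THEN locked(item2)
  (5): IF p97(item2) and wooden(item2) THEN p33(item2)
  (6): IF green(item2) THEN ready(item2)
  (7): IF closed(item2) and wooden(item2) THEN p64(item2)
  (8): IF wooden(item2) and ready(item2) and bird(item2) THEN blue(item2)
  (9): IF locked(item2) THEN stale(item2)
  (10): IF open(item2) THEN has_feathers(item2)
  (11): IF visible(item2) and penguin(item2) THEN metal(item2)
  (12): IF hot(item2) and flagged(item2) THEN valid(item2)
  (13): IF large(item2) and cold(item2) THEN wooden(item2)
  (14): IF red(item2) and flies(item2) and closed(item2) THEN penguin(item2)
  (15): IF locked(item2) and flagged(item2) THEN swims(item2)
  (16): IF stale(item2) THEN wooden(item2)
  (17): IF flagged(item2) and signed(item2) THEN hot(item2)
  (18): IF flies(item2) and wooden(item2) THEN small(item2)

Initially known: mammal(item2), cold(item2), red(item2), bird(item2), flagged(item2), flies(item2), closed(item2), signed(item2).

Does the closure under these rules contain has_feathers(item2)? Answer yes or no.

no

[1] (1) [IF closed(item2) and signed(item2) THEN green(item2)]; (14) [IF red(item2) and flies(item2) and closed(item2) THEN penguin(item2)]; (17) [IF flagged(item2) and signed(item2) THEN hot(item2)]. ⇒ new: green(item2), penguin(item2), hot(item2).
[2] (4) [IF hot(item2) and penguin(item2) THEN locked(item2)]; (6) [IF green(item2) THEN ready(item2)]; (12) [IF hot(item2) and flagged(item2) THEN valid(item2)]. ⇒ new: locked(item2), ready(item2), valid(item2).
[3] (2) [IF locked(item2) THEN approved(item2)]; (3) [IF ready(item2) THEN active(item2)]; (9) [IF locked(item2) THEN stale(item2)]; (15) [IF locked(item2) and flagged(item2) THEN swims(item2)]. ⇒ new: approved(item2), active(item2), stale(item2), swims(item2).
[4] (16) [IF stale(item2) THEN wooden(item2)]. ⇒ new: wooden(item2).
[5] (7) [IF closed(item2) and wooden(item2) THEN p64(item2)]; (8) [IF wooden(item2) and ready(item2) and bird(item2) THEN blue(item2)]; (18) [IF flies(item2) and wooden(item2) THEN small(item2)]. ⇒ new: p64(item2), blue(item2), small(item2).
Fixed point reached. has_feathers(item2) is concluded only by (10); (10) needs open(item2) (never derived).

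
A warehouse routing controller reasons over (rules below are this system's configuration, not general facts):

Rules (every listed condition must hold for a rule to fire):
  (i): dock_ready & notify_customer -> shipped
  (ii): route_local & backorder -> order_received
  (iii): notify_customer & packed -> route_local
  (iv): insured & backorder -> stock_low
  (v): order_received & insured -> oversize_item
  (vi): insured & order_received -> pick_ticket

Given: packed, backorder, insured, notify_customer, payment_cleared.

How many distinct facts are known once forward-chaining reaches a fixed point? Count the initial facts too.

Round 1 fires (iii), (iv), giving route_local, stock_low.
Round 2 fires (ii), giving order_received.
Round 3 fires (v), (vi), giving oversize_item, pick_ticket.
Closure: {backorder, insured, notify_customer, order_received, oversize_item, packed, payment_cleared, pick_ticket, route_local, stock_low} — 10 facts.

10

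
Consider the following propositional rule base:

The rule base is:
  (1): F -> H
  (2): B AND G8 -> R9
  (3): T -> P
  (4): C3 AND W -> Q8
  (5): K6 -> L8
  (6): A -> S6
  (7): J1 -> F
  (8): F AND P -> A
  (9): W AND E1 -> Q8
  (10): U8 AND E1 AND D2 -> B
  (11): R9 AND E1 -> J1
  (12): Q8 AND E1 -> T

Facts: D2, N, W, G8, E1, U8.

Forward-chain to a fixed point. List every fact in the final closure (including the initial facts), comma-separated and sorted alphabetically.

Round 1: (9) [W AND E1 -> Q8]; (10) [U8 AND E1 AND D2 -> B]. New: Q8, B.
Round 2: (2) [B AND G8 -> R9]; (12) [Q8 AND E1 -> T]. New: R9, T.
Round 3: (3) [T -> P]; (11) [R9 AND E1 -> J1]. New: P, J1.
Round 4: (7) [J1 -> F]. New: F.
Round 5: (1) [F -> H]; (8) [F AND P -> A]. New: H, A.
Round 6: (6) [A -> S6]. New: S6.

A, B, D2, E1, F, G8, H, J1, N, P, Q8, R9, S6, T, U8, W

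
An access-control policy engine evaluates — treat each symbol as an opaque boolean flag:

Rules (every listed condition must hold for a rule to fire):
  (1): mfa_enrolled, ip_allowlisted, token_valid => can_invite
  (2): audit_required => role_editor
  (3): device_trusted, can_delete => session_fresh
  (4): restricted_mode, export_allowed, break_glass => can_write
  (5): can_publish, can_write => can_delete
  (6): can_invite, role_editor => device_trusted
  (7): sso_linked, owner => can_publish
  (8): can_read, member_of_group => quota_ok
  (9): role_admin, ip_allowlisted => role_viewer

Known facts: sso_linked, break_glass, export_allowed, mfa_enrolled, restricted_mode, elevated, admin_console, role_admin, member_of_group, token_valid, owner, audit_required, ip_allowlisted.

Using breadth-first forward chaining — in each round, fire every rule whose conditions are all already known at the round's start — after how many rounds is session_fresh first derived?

3

Round 1 fires (1), (2), (4), (7), (9), giving can_invite, role_editor, can_write, can_publish, role_viewer.
Round 2 fires (5), (6), giving can_delete, device_trusted.
Round 3 fires (3), giving session_fresh.
session_fresh first appears in round 3.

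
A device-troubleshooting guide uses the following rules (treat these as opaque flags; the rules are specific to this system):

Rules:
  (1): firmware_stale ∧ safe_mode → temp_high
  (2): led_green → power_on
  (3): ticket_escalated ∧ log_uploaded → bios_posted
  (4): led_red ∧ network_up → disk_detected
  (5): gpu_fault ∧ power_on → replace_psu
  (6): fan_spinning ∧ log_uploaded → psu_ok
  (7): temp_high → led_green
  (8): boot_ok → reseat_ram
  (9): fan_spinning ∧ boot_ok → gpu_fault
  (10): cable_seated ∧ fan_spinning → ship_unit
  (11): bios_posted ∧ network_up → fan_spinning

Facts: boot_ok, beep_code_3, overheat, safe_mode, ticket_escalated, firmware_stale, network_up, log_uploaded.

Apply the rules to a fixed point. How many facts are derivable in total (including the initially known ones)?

17

Round 1 fires (1), (3), (8), giving temp_high, bios_posted, reseat_ram.
Round 2 fires (7), (11), giving led_green, fan_spinning.
Round 3 fires (2), (6), (9), giving power_on, psu_ok, gpu_fault.
Round 4 fires (5), giving replace_psu.
Closure: {beep_code_3, bios_posted, boot_ok, fan_spinning, firmware_stale, gpu_fault, led_green, log_uploaded, network_up, overheat, power_on, psu_ok, replace_psu, reseat_ram, safe_mode, temp_high, ticket_escalated} — 17 facts.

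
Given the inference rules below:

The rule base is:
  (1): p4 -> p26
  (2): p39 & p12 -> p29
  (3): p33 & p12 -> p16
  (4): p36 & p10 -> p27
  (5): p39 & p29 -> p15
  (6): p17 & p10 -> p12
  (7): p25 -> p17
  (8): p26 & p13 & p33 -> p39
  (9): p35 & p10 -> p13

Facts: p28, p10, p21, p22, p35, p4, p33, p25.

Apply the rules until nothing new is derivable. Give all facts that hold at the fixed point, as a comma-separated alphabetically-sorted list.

p10, p12, p13, p15, p16, p17, p21, p22, p25, p26, p28, p29, p33, p35, p39, p4

Round 1 — (1), (7), (9), derive p26, p17, p13.
Round 2 — (6), (8), derive p12, p39.
Round 3 — (2), (3), derive p29, p16.
Round 4 — (5), derive p15.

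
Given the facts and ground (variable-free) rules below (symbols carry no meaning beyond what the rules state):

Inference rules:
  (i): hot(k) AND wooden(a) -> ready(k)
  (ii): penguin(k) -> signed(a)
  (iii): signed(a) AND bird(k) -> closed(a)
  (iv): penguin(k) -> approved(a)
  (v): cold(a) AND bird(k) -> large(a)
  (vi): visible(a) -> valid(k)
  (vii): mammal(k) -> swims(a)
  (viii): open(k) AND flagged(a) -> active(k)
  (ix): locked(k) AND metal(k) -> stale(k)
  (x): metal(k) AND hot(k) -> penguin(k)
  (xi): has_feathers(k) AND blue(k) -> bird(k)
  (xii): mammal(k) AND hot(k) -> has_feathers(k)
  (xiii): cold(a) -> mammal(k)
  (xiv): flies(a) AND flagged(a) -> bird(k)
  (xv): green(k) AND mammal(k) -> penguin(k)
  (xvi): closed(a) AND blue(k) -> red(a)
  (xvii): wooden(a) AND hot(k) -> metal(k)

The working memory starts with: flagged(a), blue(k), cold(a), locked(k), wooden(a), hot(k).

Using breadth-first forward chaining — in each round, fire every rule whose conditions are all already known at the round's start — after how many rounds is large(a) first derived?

Round 1 fires (i), (xiii), (xvii), giving ready(k), mammal(k), metal(k).
Round 2 fires (vii), (ix), (x), (xii), giving swims(a), stale(k), penguin(k), has_feathers(k).
Round 3 fires (ii), (iv), (xi), giving signed(a), approved(a), bird(k).
Round 4 fires (iii), (v), giving closed(a), large(a).
large(a) first appears in round 4.

4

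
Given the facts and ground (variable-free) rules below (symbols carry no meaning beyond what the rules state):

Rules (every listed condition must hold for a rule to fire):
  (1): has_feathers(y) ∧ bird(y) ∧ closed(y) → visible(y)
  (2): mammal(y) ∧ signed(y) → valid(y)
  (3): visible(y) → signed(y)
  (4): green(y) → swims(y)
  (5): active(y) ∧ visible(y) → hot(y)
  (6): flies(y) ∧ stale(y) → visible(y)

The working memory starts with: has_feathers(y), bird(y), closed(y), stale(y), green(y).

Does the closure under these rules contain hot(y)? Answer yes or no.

Round 1: (1) [has_feathers(y) ∧ bird(y) ∧ closed(y) → visible(y)]; (4) [green(y) → swims(y)]. New: visible(y), swims(y).
Round 2: (3) [visible(y) → signed(y)]. New: signed(y).
Fixed point reached. hot(y) is concluded only by (5); (5) needs active(y) (never derived).

no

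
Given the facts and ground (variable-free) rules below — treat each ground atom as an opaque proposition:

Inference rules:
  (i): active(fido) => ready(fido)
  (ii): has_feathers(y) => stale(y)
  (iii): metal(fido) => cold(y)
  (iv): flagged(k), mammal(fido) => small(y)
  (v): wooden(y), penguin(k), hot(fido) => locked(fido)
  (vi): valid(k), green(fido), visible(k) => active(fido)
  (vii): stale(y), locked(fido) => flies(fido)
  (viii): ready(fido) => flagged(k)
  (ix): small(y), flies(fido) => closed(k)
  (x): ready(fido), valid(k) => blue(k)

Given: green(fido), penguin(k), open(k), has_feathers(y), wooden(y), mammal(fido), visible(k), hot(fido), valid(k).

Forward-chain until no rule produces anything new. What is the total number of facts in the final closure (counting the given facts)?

18

Round 1: (ii) [has_feathers(y) => stale(y)]; (v) [wooden(y), penguin(k), hot(fido) => locked(fido)]; (vi) [valid(k), green(fido), visible(k) => active(fido)]. New: stale(y), locked(fido), active(fido).
Round 2: (i) [active(fido) => ready(fido)]; (vii) [stale(y), locked(fido) => flies(fido)]. New: ready(fido), flies(fido).
Round 3: (viii) [ready(fido) => flagged(k)]; (x) [ready(fido), valid(k) => blue(k)]. New: flagged(k), blue(k).
Round 4: (iv) [flagged(k), mammal(fido) => small(y)]. New: small(y).
Round 5: (ix) [small(y), flies(fido) => closed(k)]. New: closed(k).
Closure: {active(fido), blue(k), closed(k), flagged(k), flies(fido), green(fido), has_feathers(y), hot(fido), locked(fido), mammal(fido), open(k), penguin(k), ready(fido), small(y), stale(y), valid(k), visible(k), wooden(y)} — 18 facts.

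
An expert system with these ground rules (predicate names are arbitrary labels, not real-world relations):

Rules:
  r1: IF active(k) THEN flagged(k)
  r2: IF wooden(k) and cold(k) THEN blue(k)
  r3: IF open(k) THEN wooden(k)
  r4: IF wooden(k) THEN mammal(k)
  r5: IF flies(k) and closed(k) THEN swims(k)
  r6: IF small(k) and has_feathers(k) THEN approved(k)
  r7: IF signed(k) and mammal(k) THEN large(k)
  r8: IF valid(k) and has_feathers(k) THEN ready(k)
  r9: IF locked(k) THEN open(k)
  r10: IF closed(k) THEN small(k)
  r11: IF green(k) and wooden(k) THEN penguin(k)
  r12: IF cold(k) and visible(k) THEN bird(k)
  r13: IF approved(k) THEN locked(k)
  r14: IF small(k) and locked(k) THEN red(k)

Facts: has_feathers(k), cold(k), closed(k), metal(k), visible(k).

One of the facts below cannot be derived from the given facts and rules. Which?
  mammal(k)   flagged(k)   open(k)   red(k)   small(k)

Round 1 — r10, r12, derive small(k), bird(k).
Round 2 — r6, derive approved(k).
Round 3 — r13, derive locked(k).
Round 4 — r9, r14, derive open(k), red(k).
Round 5 — r3, derive wooden(k).
Round 6 — r2, r4, derive blue(k), mammal(k).
Derived: open(k) (round 4), small(k) (round 1), red(k) (round 4), mammal(k) (round 6). flagged(k) never appears in any round.

flagged(k)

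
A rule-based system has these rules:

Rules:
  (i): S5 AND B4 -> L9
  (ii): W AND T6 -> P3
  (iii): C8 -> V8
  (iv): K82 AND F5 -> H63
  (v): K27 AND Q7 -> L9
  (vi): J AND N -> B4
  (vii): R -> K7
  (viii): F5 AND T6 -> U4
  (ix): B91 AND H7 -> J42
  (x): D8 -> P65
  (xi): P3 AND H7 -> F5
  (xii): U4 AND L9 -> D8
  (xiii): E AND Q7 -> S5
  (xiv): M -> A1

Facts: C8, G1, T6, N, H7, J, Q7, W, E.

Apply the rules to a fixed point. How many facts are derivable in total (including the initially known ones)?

Round 1: (ii) [W AND T6 -> P3]; (iii) [C8 -> V8]; (vi) [J AND N -> B4]; (xiii) [E AND Q7 -> S5]. Adds P3, V8, B4, S5.
Round 2: (i) [S5 AND B4 -> L9]; (xi) [P3 AND H7 -> F5]. Adds L9, F5.
Round 3: (viii) [F5 AND T6 -> U4]. Adds U4.
Round 4: (xii) [U4 AND L9 -> D8]. Adds D8.
Round 5: (x) [D8 -> P65]. Adds P65.
Closure: {B4, C8, D8, E, F5, G1, H7, J, L9, N, P3, P65, Q7, S5, T6, U4, V8, W} — 18 facts.

18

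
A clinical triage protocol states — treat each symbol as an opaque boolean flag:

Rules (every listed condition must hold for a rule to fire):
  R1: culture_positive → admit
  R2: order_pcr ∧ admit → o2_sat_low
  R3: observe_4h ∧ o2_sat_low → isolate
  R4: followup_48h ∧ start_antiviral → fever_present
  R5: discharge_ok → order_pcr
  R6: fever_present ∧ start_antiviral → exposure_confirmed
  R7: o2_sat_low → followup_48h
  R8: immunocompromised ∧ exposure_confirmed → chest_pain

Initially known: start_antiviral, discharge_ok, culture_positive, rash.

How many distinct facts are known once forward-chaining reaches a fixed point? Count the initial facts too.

Round 1 fires R1, R5, giving admit, order_pcr.
Round 2 fires R2, giving o2_sat_low.
Round 3 fires R7, giving followup_48h.
Round 4 fires R4, giving fever_present.
Round 5 fires R6, giving exposure_confirmed.
Closure: {admit, culture_positive, discharge_ok, exposure_confirmed, fever_present, followup_48h, o2_sat_low, order_pcr, rash, start_antiviral} — 10 facts.

10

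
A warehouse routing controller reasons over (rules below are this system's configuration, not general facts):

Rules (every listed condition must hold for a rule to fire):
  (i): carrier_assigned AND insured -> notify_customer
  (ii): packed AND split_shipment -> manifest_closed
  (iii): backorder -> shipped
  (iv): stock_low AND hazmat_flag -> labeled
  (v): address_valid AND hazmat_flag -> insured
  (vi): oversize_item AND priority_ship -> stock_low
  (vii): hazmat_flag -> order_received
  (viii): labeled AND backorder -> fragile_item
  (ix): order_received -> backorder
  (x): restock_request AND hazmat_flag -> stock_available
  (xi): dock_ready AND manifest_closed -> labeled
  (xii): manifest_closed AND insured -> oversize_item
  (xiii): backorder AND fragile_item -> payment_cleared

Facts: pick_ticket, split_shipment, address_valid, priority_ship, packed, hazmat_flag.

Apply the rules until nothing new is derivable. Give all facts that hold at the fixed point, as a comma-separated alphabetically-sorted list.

address_valid, backorder, fragile_item, hazmat_flag, insured, labeled, manifest_closed, order_received, oversize_item, packed, payment_cleared, pick_ticket, priority_ship, shipped, split_shipment, stock_low

Round 1: (ii) [packed AND split_shipment -> manifest_closed]; (v) [address_valid AND hazmat_flag -> insured]; (vii) [hazmat_flag -> order_received]. Adds manifest_closed, insured, order_received.
Round 2: (ix) [order_received -> backorder]; (xii) [manifest_closed AND insured -> oversize_item]. Adds backorder, oversize_item.
Round 3: (iii) [backorder -> shipped]; (vi) [oversize_item AND priority_ship -> stock_low]. Adds shipped, stock_low.
Round 4: (iv) [stock_low AND hazmat_flag -> labeled]. Adds labeled.
Round 5: (viii) [labeled AND backorder -> fragile_item]. Adds fragile_item.
Round 6: (xiii) [backorder AND fragile_item -> payment_cleared]. Adds payment_cleared.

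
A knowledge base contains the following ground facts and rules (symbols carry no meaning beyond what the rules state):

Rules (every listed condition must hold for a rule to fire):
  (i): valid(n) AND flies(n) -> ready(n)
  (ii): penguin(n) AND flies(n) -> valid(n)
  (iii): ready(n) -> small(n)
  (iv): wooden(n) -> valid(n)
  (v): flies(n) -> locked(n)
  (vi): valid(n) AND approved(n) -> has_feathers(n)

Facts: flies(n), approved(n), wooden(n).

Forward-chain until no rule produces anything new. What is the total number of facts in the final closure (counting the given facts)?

Round 1: (iv) [wooden(n) -> valid(n)]; (v) [flies(n) -> locked(n)]. Adds valid(n), locked(n).
Round 2: (i) [valid(n) AND flies(n) -> ready(n)]; (vi) [valid(n) AND approved(n) -> has_feathers(n)]. Adds ready(n), has_feathers(n).
Round 3: (iii) [ready(n) -> small(n)]. Adds small(n).
Closure: {approved(n), flies(n), has_feathers(n), locked(n), ready(n), small(n), valid(n), wooden(n)} — 8 facts.

8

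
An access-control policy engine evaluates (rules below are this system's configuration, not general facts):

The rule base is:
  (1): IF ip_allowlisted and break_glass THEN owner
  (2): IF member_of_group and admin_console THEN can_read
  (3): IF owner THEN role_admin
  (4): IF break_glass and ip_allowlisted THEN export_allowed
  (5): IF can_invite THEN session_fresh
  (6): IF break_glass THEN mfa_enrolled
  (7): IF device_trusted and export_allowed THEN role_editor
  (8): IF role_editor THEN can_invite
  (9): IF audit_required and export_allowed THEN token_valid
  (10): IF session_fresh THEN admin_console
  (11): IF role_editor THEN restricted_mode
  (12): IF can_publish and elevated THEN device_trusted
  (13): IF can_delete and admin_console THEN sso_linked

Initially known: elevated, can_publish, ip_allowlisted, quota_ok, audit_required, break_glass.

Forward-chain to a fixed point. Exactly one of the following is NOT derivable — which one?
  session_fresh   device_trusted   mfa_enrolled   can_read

can_read

Round 1: (1) [IF ip_allowlisted and break_glass THEN owner]; (4) [IF break_glass and ip_allowlisted THEN export_allowed]; (6) [IF break_glass THEN mfa_enrolled]; (12) [IF can_publish and elevated THEN device_trusted]. New: owner, export_allowed, mfa_enrolled, device_trusted.
Round 2: (3) [IF owner THEN role_admin]; (7) [IF device_trusted and export_allowed THEN role_editor]; (9) [IF audit_required and export_allowed THEN token_valid]. New: role_admin, role_editor, token_valid.
Round 3: (8) [IF role_editor THEN can_invite]; (11) [IF role_editor THEN restricted_mode]. New: can_invite, restricted_mode.
Round 4: (5) [IF can_invite THEN session_fresh]. New: session_fresh.
Round 5: (10) [IF session_fresh THEN admin_console]. New: admin_console.
Derived: session_fresh (round 4), device_trusted (round 1), mfa_enrolled (round 1). can_read never appears in any round.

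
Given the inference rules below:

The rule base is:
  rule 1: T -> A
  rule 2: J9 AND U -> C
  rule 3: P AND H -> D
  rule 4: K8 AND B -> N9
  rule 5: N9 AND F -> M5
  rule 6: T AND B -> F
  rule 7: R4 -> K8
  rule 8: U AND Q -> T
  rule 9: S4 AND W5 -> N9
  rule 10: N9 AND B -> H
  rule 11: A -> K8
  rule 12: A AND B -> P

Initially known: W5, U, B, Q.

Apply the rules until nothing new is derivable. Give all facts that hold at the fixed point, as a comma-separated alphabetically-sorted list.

A, B, D, F, H, K8, M5, N9, P, Q, T, U, W5

Round 1 fires rule 8, giving T.
Round 2 fires rule 1, rule 6, giving A, F.
Round 3 fires rule 11, rule 12, giving K8, P.
Round 4 fires rule 4, giving N9.
Round 5 fires rule 5, rule 10, giving M5, H.
Round 6 fires rule 3, giving D.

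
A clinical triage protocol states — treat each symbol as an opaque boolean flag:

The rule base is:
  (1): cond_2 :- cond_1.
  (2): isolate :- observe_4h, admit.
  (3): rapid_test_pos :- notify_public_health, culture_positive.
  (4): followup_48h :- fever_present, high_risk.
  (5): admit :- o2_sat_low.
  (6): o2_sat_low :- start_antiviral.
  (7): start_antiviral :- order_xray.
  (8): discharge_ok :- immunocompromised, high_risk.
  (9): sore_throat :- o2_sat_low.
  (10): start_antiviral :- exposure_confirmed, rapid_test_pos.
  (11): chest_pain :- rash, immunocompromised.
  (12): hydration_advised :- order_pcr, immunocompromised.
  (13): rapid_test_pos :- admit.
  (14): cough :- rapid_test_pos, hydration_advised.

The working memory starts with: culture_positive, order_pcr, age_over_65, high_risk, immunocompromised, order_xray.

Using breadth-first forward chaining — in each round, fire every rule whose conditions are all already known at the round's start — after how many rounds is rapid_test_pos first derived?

Round 1: (7) [start_antiviral :- order_xray.]; (8) [discharge_ok :- immunocompromised, high_risk.]; (12) [hydration_advised :- order_pcr, immunocompromised.]. New: start_antiviral, discharge_ok, hydration_advised.
Round 2: (6) [o2_sat_low :- start_antiviral.]. New: o2_sat_low.
Round 3: (5) [admit :- o2_sat_low.]; (9) [sore_throat :- o2_sat_low.]. New: admit, sore_throat.
Round 4: (13) [rapid_test_pos :- admit.]. New: rapid_test_pos.
rapid_test_pos first appears in round 4.

4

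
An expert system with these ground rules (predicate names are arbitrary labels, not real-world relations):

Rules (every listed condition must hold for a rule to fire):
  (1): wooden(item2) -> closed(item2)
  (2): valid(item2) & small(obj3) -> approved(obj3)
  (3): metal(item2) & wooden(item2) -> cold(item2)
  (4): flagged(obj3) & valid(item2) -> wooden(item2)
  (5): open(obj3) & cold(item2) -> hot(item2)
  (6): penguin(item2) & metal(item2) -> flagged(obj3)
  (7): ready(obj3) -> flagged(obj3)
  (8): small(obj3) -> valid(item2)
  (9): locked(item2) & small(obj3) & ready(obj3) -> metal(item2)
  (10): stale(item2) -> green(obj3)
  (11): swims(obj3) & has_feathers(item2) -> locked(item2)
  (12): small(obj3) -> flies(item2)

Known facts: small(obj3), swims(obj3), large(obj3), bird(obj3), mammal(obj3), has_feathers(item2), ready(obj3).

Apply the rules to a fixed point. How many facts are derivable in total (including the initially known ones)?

16

Round 1 — (7), (8), (11), (12), derive flagged(obj3), valid(item2), locked(item2), flies(item2).
Round 2 — (2), (4), (9), derive approved(obj3), wooden(item2), metal(item2).
Round 3 — (1), (3), derive closed(item2), cold(item2).
Closure: {approved(obj3), bird(obj3), closed(item2), cold(item2), flagged(obj3), flies(item2), has_feathers(item2), large(obj3), locked(item2), mammal(obj3), metal(item2), ready(obj3), small(obj3), swims(obj3), valid(item2), wooden(item2)} — 16 facts.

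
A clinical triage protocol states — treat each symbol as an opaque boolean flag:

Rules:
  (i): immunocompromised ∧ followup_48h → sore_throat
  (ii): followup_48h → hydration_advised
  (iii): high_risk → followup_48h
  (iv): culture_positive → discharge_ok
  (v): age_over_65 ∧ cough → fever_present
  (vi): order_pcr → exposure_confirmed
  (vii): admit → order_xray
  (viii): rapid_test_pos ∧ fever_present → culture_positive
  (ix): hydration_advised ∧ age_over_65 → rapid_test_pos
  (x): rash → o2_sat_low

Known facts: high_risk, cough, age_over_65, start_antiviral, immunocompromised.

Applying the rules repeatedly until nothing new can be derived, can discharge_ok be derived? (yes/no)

yes

Round 1: (iii) [high_risk → followup_48h]; (v) [age_over_65 ∧ cough → fever_present]. Adds followup_48h, fever_present.
Round 2: (i) [immunocompromised ∧ followup_48h → sore_throat]; (ii) [followup_48h → hydration_advised]. Adds sore_throat, hydration_advised.
Round 3: (ix) [hydration_advised ∧ age_over_65 → rapid_test_pos]. Adds rapid_test_pos.
Round 4: (viii) [rapid_test_pos ∧ fever_present → culture_positive]. Adds culture_positive.
Round 5: (iv) [culture_positive → discharge_ok]. Adds discharge_ok.
discharge_ok appears in round 5, so it is derivable.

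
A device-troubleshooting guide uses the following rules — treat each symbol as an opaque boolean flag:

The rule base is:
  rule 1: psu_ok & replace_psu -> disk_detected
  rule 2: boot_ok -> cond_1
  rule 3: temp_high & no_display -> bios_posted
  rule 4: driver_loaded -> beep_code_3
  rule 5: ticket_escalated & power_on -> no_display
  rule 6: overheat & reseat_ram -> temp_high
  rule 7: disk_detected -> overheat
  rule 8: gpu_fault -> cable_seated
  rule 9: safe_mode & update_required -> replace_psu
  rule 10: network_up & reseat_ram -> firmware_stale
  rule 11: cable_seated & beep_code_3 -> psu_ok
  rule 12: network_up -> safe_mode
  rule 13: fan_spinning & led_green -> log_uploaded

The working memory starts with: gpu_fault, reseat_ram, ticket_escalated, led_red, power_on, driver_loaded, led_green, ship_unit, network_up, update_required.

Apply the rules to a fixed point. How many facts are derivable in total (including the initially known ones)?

21

[1] rule 4 [driver_loaded -> beep_code_3]; rule 5 [ticket_escalated & power_on -> no_display]; rule 8 [gpu_fault -> cable_seated]; rule 10 [network_up & reseat_ram -> firmware_stale]; rule 12 [network_up -> safe_mode]. ⇒ new: beep_code_3, no_display, cable_seated, firmware_stale, safe_mode.
[2] rule 9 [safe_mode & update_required -> replace_psu]; rule 11 [cable_seated & beep_code_3 -> psu_ok]. ⇒ new: replace_psu, psu_ok.
[3] rule 1 [psu_ok & replace_psu -> disk_detected]. ⇒ new: disk_detected.
[4] rule 7 [disk_detected -> overheat]. ⇒ new: overheat.
[5] rule 6 [overheat & reseat_ram -> temp_high]. ⇒ new: temp_high.
[6] rule 3 [temp_high & no_display -> bios_posted]. ⇒ new: bios_posted.
Closure: {beep_code_3, bios_posted, cable_seated, disk_detected, driver_loaded, firmware_stale, gpu_fault, led_green, led_red, network_up, no_display, overheat, power_on, psu_ok, replace_psu, reseat_ram, safe_mode, ship_unit, temp_high, ticket_escalated, update_required} — 21 facts.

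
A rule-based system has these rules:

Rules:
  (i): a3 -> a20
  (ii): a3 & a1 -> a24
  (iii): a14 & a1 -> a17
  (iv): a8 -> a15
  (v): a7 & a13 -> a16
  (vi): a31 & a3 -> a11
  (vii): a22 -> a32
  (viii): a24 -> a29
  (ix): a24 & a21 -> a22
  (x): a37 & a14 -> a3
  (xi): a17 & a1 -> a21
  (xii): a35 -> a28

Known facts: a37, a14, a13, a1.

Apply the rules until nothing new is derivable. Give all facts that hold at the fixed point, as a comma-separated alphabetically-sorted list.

Round 1 — (iii), (x), derive a17, a3.
Round 2 — (i), (ii), (xi), derive a20, a24, a21.
Round 3 — (viii), (ix), derive a29, a22.
Round 4 — (vii), derive a32.

a1, a13, a14, a17, a20, a21, a22, a24, a29, a3, a32, a37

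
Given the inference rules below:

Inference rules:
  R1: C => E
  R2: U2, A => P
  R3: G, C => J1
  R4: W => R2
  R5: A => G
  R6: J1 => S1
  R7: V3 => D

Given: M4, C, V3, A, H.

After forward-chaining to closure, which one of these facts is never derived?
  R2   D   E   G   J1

[1] R1 [C => E]; R5 [A => G]; R7 [V3 => D]. ⇒ new: E, G, D.
[2] R3 [G, C => J1]. ⇒ new: J1.
[3] R6 [J1 => S1]. ⇒ new: S1.
Derived: D (round 1), G (round 1), E (round 1), J1 (round 2). R2 never appears in any round.

R2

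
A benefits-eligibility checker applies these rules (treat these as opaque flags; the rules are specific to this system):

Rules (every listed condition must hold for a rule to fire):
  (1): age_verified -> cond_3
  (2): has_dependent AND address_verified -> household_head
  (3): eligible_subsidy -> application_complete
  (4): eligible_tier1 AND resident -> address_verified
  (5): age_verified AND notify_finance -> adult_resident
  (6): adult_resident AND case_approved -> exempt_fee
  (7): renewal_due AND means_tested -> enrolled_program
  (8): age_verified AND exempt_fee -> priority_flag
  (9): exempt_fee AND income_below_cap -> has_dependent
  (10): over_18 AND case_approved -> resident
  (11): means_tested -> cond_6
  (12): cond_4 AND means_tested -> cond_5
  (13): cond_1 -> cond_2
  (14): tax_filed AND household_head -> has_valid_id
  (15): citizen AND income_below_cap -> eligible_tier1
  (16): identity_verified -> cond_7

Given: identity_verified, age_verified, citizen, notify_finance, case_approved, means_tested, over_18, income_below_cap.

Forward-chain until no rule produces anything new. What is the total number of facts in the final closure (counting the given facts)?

Round 1: (1) [age_verified -> cond_3]; (5) [age_verified AND notify_finance -> adult_resident]; (10) [over_18 AND case_approved -> resident]; (11) [means_tested -> cond_6]; (15) [citizen AND income_below_cap -> eligible_tier1]; (16) [identity_verified -> cond_7]. New: cond_3, adult_resident, resident, cond_6, eligible_tier1, cond_7.
Round 2: (4) [eligible_tier1 AND resident -> address_verified]; (6) [adult_resident AND case_approved -> exempt_fee]. New: address_verified, exempt_fee.
Round 3: (8) [age_verified AND exempt_fee -> priority_flag]; (9) [exempt_fee AND income_below_cap -> has_dependent]. New: priority_flag, has_dependent.
Round 4: (2) [has_dependent AND address_verified -> household_head]. New: household_head.
Closure: {address_verified, adult_resident, age_verified, case_approved, citizen, cond_3, cond_6, cond_7, eligible_tier1, exempt_fee, has_dependent, household_head, identity_verified, income_below_cap, means_tested, notify_finance, over_18, priority_flag, resident} — 19 facts.

19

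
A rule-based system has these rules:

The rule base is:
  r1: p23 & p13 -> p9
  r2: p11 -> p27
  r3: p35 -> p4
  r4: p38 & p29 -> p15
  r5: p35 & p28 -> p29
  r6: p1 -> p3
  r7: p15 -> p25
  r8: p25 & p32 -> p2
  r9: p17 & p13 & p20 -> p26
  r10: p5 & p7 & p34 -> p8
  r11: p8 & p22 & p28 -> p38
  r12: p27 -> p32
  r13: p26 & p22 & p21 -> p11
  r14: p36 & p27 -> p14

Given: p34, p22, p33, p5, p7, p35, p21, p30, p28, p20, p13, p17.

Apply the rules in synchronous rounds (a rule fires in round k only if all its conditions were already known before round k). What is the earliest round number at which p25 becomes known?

4

Round 1 fires r3, r5, r9, r10, giving p4, p29, p26, p8.
Round 2 fires r11, r13, giving p38, p11.
Round 3 fires r2, r4, giving p27, p15.
Round 4 fires r7, r12, giving p25, p32.
p25 first appears in round 4.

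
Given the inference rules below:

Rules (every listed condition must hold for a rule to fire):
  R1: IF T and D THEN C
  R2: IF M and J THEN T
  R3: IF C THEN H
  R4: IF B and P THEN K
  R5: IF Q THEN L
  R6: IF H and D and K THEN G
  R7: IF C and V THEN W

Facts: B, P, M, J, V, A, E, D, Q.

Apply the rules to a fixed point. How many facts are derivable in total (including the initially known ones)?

16

[1] R2 [IF M and J THEN T]; R4 [IF B and P THEN K]; R5 [IF Q THEN L]. ⇒ new: T, K, L.
[2] R1 [IF T and D THEN C]. ⇒ new: C.
[3] R3 [IF C THEN H]; R7 [IF C and V THEN W]. ⇒ new: H, W.
[4] R6 [IF H and D and K THEN G]. ⇒ new: G.
Closure: {A, B, C, D, E, G, H, J, K, L, M, P, Q, T, V, W} — 16 facts.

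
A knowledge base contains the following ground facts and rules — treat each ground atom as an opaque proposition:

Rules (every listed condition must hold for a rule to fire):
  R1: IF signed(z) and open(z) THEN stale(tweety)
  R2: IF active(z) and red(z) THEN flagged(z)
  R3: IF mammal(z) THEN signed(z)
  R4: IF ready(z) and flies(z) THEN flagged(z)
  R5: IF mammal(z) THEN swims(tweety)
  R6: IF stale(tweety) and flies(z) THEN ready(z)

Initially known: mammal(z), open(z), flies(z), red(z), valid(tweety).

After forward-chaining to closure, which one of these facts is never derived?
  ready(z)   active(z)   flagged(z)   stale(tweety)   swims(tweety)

active(z)

Round 1: R3 [IF mammal(z) THEN signed(z)]; R5 [IF mammal(z) THEN swims(tweety)]. New: signed(z), swims(tweety).
Round 2: R1 [IF signed(z) and open(z) THEN stale(tweety)]. New: stale(tweety).
Round 3: R6 [IF stale(tweety) and flies(z) THEN ready(z)]. New: ready(z).
Round 4: R4 [IF ready(z) and flies(z) THEN flagged(z)]. New: flagged(z).
Derived: swims(tweety) (round 1), stale(tweety) (round 2), flagged(z) (round 4), ready(z) (round 3). active(z) never appears in any round.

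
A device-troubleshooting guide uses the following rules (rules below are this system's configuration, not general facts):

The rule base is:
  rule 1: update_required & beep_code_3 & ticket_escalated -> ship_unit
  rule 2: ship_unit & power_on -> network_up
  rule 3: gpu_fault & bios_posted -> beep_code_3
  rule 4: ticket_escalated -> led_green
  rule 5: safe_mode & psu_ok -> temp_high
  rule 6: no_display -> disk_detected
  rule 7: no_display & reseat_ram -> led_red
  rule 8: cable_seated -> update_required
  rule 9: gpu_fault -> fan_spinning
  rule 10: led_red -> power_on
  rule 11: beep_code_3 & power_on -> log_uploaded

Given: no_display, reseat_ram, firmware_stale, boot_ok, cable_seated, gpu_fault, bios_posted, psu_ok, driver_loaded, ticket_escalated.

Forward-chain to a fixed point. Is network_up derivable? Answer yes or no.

yes

[1] rule 3 [gpu_fault & bios_posted -> beep_code_3]; rule 4 [ticket_escalated -> led_green]; rule 6 [no_display -> disk_detected]; rule 7 [no_display & reseat_ram -> led_red]; rule 8 [cable_seated -> update_required]; rule 9 [gpu_fault -> fan_spinning]. ⇒ new: beep_code_3, led_green, disk_detected, led_red, update_required, fan_spinning.
[2] rule 1 [update_required & beep_code_3 & ticket_escalated -> ship_unit]; rule 10 [led_red -> power_on]. ⇒ new: ship_unit, power_on.
[3] rule 2 [ship_unit & power_on -> network_up]; rule 11 [beep_code_3 & power_on -> log_uploaded]. ⇒ new: network_up, log_uploaded.
network_up appears in round 3, so it is derivable.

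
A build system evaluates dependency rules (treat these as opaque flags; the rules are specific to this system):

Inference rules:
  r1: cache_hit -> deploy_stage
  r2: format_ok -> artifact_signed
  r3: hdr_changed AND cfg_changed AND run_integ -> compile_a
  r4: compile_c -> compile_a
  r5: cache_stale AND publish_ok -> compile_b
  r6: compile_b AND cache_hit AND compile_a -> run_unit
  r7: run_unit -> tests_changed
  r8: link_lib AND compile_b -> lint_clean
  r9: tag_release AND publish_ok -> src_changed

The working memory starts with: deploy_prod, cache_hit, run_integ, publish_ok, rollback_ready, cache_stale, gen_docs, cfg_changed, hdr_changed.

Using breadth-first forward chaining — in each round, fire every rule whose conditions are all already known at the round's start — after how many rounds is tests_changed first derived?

3

Round 1: r1 [cache_hit -> deploy_stage]; r3 [hdr_changed AND cfg_changed AND run_integ -> compile_a]; r5 [cache_stale AND publish_ok -> compile_b]. New: deploy_stage, compile_a, compile_b.
Round 2: r6 [compile_b AND cache_hit AND compile_a -> run_unit]. New: run_unit.
Round 3: r7 [run_unit -> tests_changed]. New: tests_changed.
tests_changed first appears in round 3.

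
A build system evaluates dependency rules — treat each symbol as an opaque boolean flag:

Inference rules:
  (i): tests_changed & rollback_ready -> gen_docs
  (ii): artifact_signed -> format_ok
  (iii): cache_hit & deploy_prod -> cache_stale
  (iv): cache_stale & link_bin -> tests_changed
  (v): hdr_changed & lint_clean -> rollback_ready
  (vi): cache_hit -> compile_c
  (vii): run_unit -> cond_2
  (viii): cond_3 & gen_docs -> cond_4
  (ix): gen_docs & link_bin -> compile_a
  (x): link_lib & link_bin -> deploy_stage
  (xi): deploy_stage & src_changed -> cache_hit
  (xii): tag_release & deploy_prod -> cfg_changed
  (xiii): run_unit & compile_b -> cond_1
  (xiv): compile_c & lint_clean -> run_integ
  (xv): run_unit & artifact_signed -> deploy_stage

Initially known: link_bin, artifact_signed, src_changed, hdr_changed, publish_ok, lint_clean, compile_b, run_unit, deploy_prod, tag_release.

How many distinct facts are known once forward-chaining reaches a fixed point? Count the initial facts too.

23

Round 1: (ii) [artifact_signed -> format_ok]; (v) [hdr_changed & lint_clean -> rollback_ready]; (vii) [run_unit -> cond_2]; (xii) [tag_release & deploy_prod -> cfg_changed]; (xiii) [run_unit & compile_b -> cond_1]; (xv) [run_unit & artifact_signed -> deploy_stage]. Adds format_ok, rollback_ready, cond_2, cfg_changed, cond_1, deploy_stage.
Round 2: (xi) [deploy_stage & src_changed -> cache_hit]. Adds cache_hit.
Round 3: (iii) [cache_hit & deploy_prod -> cache_stale]; (vi) [cache_hit -> compile_c]. Adds cache_stale, compile_c.
Round 4: (iv) [cache_stale & link_bin -> tests_changed]; (xiv) [compile_c & lint_clean -> run_integ]. Adds tests_changed, run_integ.
Round 5: (i) [tests_changed & rollback_ready -> gen_docs]. Adds gen_docs.
Round 6: (ix) [gen_docs & link_bin -> compile_a]. Adds compile_a.
Closure: {artifact_signed, cache_hit, cache_stale, cfg_changed, compile_a, compile_b, compile_c, cond_1, cond_2, deploy_prod, deploy_stage, format_ok, gen_docs, hdr_changed, link_bin, lint_clean, publish_ok, rollback_ready, run_integ, run_unit, src_changed, tag_release, tests_changed} — 23 facts.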